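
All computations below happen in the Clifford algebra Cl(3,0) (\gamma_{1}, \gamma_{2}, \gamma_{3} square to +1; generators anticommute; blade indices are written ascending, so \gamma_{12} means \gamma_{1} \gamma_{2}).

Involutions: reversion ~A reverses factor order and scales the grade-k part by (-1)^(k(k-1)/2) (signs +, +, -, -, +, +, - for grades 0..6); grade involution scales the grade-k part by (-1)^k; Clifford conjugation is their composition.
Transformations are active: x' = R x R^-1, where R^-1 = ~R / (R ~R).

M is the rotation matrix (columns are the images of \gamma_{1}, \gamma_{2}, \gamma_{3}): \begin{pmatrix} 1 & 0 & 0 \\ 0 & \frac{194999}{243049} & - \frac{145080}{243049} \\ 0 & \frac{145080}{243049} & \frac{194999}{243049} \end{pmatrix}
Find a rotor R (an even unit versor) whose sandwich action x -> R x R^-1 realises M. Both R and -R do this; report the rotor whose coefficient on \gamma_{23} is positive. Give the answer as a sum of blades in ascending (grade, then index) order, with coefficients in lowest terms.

Method: write R = a + b12*\gamma_{12} + b13*\gamma_{13} + b23*\gamma_{23} with a^2 + b12^2 + b13^2 + b23^2 = 1 (so R^-1 = ~R). Expanding the columns R e_j ~R gives tr M = 4a^2 - 1 and, from the antisymmetric part, M21 - M12 = -4a*b12, M13 - M31 = 4a*b13, M32 - M23 = -4a*b23.
Here tr M = \frac{633047}{243049}, so a^2 = (1 + tr M)/4 = \frac{219024}{243049} and a = ±\frac{468}{493}. Taking a = \frac{468}{493}: M21 - M12 = 0, M13 - M31 = 0, M32 - M23 = \frac{290160}{243049}, giving b12 = 0, b13 = 0, b23 = -\frac{155}{493}, i.e. R = \frac{468}{493} - \frac{155}{493} \gamma_{23}.
Its \gamma_{23} coefficient is negative, so report the other preimage -R.
Answer: -\frac{468}{493} + \frac{155}{493} \gamma_{23}. Sheet selection: the two-to-one cover makes ±R indistinguishable at the matrix level (trace \frac{633047}{243049}), so uniqueness comes from the required sign on \gamma_{23}.


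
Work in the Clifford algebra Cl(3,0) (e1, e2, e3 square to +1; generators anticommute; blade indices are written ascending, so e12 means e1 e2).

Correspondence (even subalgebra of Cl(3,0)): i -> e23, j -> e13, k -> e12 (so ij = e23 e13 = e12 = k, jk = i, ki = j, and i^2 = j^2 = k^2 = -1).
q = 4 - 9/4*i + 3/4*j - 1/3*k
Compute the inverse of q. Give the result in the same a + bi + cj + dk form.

In blades: q = 4 - 1/3*e12 + 3/4*e13 - 9/4*e23.
With qbar = 4 + 1/3*e12 - 3/4*e13 + 9/4*e23 (scalar fixed, mapped units negated), q qbar = 1565/72 (the sum of squared coefficients), so q^-1 = qbar / (1565/72) = 288/1565 + 24/1565*e12 - 54/1565*e13 + 162/1565*e23; translating back:
Answer: 288/1565 + 162/1565*i - 54/1565*j + 24/1565*k


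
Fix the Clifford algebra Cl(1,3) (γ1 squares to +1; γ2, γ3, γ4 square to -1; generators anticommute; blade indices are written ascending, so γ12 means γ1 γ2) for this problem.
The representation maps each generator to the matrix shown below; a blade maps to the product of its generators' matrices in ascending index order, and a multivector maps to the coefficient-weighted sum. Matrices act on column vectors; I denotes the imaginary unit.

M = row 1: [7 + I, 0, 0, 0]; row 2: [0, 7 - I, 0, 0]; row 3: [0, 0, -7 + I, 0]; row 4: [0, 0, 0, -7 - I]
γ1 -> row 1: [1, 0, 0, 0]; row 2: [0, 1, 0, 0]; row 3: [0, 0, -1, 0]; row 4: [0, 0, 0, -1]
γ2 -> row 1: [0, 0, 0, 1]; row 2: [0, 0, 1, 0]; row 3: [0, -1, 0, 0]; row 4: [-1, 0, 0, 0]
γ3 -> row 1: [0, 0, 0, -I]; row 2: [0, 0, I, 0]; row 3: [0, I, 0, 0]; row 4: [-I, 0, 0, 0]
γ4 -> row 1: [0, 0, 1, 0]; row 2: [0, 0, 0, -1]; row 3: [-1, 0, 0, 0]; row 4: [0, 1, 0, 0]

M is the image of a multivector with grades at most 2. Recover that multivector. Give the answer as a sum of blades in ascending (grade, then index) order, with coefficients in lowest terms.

Method: the blade images are trace-orthogonal — tr(rho(e_A) rho(e_B)^-1) = 4 if A = B and 0 otherwise — and rho(e_A)^-1 = (e_A)^2 * rho(e_A) with (e_A)^2 = +1 or -1, so the coefficient of e_A in the preimage is (e_A)^2 * tr(M rho(e_A))/4.
Nonzero projections over blades of grade <= 2: γ1: (γ1)^2 = +1, tr(M rho(γ1)) = 28, coefficient 7; γ23: (γ23)^2 = -1, tr(M rho(γ23)) = 4, coefficient -1. Every other blade of grade <= 2 projects to 0.
Answer: 7*γ1 - γ23


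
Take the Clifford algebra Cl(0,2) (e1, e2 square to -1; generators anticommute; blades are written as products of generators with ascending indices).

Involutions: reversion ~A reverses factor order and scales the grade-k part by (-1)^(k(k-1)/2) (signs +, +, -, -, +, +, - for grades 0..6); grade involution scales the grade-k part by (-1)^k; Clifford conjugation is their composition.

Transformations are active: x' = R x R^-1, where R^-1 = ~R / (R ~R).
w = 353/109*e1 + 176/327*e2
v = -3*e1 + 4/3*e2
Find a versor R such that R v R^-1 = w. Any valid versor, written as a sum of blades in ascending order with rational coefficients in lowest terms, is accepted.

Reasoning: v^2 = w^2 = -97/9 since conjugation preserves the quadratic form; R = v + w = 26/109*e1 + 204/109*e2 is then valid when invertible, keeping its own part and reversing (v - w)/2.
Answer: 26/109*e1 + 204/109*e2


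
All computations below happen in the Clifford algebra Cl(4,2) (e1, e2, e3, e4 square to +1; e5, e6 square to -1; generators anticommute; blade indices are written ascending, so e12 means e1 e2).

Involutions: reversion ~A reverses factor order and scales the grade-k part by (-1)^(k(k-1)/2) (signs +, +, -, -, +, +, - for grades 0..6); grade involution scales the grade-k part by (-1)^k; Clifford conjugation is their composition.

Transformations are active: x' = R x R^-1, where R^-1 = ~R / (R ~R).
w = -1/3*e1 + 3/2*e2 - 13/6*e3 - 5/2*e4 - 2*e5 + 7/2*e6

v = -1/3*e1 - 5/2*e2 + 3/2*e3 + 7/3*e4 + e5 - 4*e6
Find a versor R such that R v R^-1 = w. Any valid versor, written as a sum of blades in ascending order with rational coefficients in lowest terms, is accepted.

R = v + w = -2/3*e1 - e2 - 2/3*e3 - 1/6*e4 - e5 - 1/2*e6 works: the equal norms (-53/18) guarantee its sandwich swaps v into w.
Answer: -2/3*e1 - e2 - 2/3*e3 - 1/6*e4 - e5 - 1/2*e6


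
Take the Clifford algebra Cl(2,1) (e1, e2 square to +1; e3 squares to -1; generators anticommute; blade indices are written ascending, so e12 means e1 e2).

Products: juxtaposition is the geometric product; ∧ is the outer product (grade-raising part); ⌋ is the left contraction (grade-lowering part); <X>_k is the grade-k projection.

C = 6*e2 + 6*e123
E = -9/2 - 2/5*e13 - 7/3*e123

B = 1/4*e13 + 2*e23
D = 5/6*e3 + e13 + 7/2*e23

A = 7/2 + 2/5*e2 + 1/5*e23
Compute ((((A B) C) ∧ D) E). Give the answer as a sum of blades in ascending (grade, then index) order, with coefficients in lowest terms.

step 1: 2/5 + 4/5*e3 - 1/20*e12 + 7/8*e13 + 7*e23 - 1/10*e123
step 2: -3/5 + 417/10*e1 - 57/20*e2 - 417/10*e3 - 24/5*e12 + 3/5*e13 - 24/5*e23 - 57/20*e123
step 3: -1/2*e3 + 683/20*e13 - 179/40*e23 + 724/5*e123
step 4: -52729/150 + 1277/120*e1 + 41281/300*e2 + 9/4*e3 - 887/300*e12 - 6147/40*e13 + 1611/80*e23 - 3258/5*e123
Answer: -52729/150 + 1277/120*e1 + 41281/300*e2 + 9/4*e3 - 887/300*e12 - 6147/40*e13 + 1611/80*e23 - 3258/5*e123


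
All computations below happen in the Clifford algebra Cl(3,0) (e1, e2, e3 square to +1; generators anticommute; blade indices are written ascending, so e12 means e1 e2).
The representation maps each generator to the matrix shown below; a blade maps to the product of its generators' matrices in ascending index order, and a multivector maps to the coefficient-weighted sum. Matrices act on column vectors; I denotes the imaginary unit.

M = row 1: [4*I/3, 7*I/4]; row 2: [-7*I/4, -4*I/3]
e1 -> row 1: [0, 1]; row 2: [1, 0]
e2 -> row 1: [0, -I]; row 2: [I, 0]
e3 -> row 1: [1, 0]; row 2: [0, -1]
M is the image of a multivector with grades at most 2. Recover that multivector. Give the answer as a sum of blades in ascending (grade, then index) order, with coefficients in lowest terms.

Method: 1, rho(e1), rho(e2), rho(e3) form a trace-orthogonal basis of the 2x2 complex matrices (tr(X Y) = 2 if X = Y, else 0), so M = m0*1 + m1*rho(e1) + m2*rho(e2) + m3*rho(e3) with m0 = tr(M)/2 = 0, m1 = tr(M rho(e1))/2 = 0, m2 = tr(M rho(e2))/2 = -7/4, m3 = tr(M rho(e3))/2 = 4*I/3.
Multiplying table entries, the bivector images are rho(e12) = I*rho(e3), rho(e13) = -I*rho(e2), rho(e23) = I*rho(e1); with real blade coefficients the real parts of m0..m3 are the coefficients of 1, e1, e2, e3 and the imaginary parts give the bivectors (e23: Im m1, e13: -Im m2, e12: Im m3).
Answer: -7/4*e2 + 4/3*e12


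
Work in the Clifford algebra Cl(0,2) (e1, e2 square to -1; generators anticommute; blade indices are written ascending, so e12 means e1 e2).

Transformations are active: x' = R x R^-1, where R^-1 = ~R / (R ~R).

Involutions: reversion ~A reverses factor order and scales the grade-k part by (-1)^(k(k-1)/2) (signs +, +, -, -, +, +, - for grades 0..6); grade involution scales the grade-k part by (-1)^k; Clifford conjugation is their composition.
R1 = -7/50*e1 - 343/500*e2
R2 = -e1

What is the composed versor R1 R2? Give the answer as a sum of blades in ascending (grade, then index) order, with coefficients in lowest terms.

Distribute over the terms of R2 (each basis-blade product reordered to ascending indices, repeated generators contracted through their squares):
R1 (-e1) = -7/50 - 343/500*e12
Answer: -7/50 - 343/500*e12


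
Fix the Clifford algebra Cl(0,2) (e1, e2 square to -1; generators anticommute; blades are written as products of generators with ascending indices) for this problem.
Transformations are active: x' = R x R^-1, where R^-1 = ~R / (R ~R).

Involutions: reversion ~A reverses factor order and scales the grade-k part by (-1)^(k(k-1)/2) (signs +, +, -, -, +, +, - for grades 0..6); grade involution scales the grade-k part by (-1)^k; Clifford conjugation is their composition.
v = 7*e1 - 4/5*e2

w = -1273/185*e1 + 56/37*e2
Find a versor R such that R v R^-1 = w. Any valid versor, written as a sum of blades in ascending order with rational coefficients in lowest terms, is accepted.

Why this works: both vectors square to -1241/25, so q(v) = q(w) and R = v + w = 22/185*e1 + 132/185*e2 carries v to w — its own direction survives, the complement (v - w)/2 flips.
Answer: 22/185*e1 + 132/185*e2


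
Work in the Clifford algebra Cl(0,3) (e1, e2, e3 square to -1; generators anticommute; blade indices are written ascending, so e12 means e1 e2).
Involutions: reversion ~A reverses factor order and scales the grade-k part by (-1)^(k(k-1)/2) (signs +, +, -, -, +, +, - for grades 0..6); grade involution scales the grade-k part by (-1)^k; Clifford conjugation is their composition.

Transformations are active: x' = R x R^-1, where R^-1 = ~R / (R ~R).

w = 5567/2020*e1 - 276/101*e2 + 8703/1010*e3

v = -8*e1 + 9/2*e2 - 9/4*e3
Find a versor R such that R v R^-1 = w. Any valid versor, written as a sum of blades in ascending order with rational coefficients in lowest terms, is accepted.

Why this works: both vectors square to -1429/16, so q(v) = q(w) and R = v + w = -10593/2020*e1 + 357/202*e2 + 12861/2020*e3 carries v to w — its own direction survives, the complement (v - w)/2 flips.
Answer: -10593/2020*e1 + 357/202*e2 + 12861/2020*e3


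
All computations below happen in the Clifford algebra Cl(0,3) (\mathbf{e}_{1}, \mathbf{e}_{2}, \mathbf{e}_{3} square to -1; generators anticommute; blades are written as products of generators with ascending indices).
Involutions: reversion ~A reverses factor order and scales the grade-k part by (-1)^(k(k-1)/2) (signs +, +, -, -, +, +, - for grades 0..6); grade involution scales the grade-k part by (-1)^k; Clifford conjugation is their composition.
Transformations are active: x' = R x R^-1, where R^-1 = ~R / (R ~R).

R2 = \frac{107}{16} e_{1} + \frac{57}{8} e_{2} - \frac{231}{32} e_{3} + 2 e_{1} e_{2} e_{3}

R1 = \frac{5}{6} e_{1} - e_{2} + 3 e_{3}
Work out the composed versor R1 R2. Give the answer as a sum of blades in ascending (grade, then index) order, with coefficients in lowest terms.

Distribute over the terms of R1 (each basis-blade product reordered to ascending indices, repeated generators contracted through their squares):
(\frac{5}{6} e_{1}) R2 = -\frac{535}{96} + \frac{95}{16} e_{1} e_{2} - \frac{385}{64} e_{1} e_{3} - \frac{5}{3} e_{2} e_{3}
(-e_{2}) R2 = \frac{57}{8} + \frac{107}{16} e_{1} e_{2} - 2 e_{1} e_{3} + \frac{231}{32} e_{2} e_{3}
(3 e_{3}) R2 = \frac{693}{32} - 6 e_{1} e_{2} - \frac{321}{16} e_{1} e_{3} - \frac{171}{8} e_{2} e_{3}
Summing the partial products and collecting blades:
Answer: \frac{557}{24} + \frac{53}{8} e_{1} e_{2} - \frac{1797}{64} e_{1} e_{3} - \frac{1519}{96} e_{2} e_{3}


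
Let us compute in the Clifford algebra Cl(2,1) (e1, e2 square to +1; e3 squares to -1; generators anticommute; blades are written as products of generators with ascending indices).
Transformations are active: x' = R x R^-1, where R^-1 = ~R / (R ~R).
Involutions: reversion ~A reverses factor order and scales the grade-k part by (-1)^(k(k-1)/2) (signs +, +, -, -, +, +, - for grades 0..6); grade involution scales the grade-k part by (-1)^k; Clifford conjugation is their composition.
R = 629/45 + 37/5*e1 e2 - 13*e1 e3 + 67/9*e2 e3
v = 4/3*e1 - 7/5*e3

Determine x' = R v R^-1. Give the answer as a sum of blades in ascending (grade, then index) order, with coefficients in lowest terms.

~R = 629/45 - 37/5*e1 e2 + 13*e1 e3 - 67/9*e2 e3, and R ~R = 3472/135, so R^-1 = ~R / (3472/135).
R v = 59/135*e1 + 5/9*e2 - 503/225*e3 - 293/675*e1 e2 e3
Answer: -1129/1860*e1 + 3394/3255*e2 - 16663/13020*e3


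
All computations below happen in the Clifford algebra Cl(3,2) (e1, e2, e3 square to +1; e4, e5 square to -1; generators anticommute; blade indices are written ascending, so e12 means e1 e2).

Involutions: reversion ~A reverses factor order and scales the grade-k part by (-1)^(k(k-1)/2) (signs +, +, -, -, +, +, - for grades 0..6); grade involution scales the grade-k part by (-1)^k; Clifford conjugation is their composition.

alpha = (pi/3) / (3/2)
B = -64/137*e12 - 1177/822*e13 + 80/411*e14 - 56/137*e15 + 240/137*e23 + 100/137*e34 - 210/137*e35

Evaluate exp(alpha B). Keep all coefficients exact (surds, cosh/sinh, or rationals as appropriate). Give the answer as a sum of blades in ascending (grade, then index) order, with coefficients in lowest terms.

B^2 term by term: the squares give (-64/137)^2*(e12)^2 + (-1177/822)^2*(e13)^2 + (80/411)^2*(e14)^2 + (-56/137)^2*(e15)^2 + (240/137)^2*(e23)^2 + (100/137)^2*(e34)^2 + (-210/137)^2*(e35)^2 = 4096/18769*(-1) + 1385329/675684*(-1) + 6400/168921*(+1) + 3136/18769*(+1) + 57600/18769*(-1) + 10000/18769*(+1) + 44100/18769*(+1) = -9/4 (each basis 2-blade squares to minus the product of its generators' squares); cross terms between blades sharing an index anticommute and cancel; the commuting (index-disjoint) pairs give grade-4 terms 2*c*c'*(blade product), which cancel blade by blade — e1234: -12800/18769 + 12800/18769 = 0; e1235: 26880/18769 - 26880/18769 = 0; e1345: 11200/18769 - 11200/18769 = 0 — confirming B is simple. So B^2 = -9/4.
B^2 = -9/4 — the negative square puts this in the circular regime; l = 3/2, alpha*l = pi/3, so exp(alpha B) = cos(pi/3) + (sin(pi/3)/(3/2))*B = 1/2 + (sqrt(3)/3)*B.
Answer: 1/2 - 64*sqrt(3)/411*e12 - 1177*sqrt(3)/2466*e13 + 80*sqrt(3)/1233*e14 - 56*sqrt(3)/411*e15 + 80*sqrt(3)/137*e23 + 100*sqrt(3)/411*e34 - 70*sqrt(3)/137*e35


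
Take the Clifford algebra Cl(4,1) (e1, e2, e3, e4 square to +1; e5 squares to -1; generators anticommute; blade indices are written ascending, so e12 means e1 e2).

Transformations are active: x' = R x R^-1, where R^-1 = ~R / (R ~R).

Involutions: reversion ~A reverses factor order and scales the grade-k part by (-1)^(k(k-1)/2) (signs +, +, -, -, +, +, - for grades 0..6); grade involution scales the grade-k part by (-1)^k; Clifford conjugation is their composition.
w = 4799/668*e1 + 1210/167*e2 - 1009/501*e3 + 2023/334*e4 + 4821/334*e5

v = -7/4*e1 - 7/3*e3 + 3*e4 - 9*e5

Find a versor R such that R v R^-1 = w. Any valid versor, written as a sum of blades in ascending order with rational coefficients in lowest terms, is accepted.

Take R = v + w = 1815/334*e1 + 1210/167*e2 - 726/167*e3 + 3025/334*e4 + 1815/334*e5. Because q(v) = q(w) = -9143/144, conjugation by R sends v exactly to w.
Answer: 1815/334*e1 + 1210/167*e2 - 726/167*e3 + 3025/334*e4 + 1815/334*e5


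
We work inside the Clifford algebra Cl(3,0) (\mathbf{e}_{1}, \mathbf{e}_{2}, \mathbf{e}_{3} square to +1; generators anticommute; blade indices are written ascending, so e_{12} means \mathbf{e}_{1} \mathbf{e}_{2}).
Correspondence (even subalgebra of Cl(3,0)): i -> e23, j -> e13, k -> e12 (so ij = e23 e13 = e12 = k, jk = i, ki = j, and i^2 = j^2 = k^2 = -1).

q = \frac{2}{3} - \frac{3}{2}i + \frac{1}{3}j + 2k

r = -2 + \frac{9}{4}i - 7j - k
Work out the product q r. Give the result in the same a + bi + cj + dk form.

In blades: q = \frac{2}{3} + 2 e_{12} + \frac{1}{3} e_{13} - \frac{3}{2} e_{23}, r = -2 - e_{12} - 7 e_{13} + \frac{9}{4} e_{23}.
Distribute q over r term by term (generator squares from the signature, products reordered to ascending indices): (\frac{2}{3})*r = -\frac{4}{3} - \frac{2}{3} e_{12} - \frac{14}{3} e_{13} + \frac{3}{2} e_{23}; (2 e_{12})*r = 2 - 4 e_{12} + \frac{9}{2} e_{13} + 14 e_{23}; (\frac{1}{3} e_{13})*r = \frac{7}{3} - \frac{3}{4} e_{12} - \frac{2}{3} e_{13} - \frac{1}{3} e_{23}; (-\frac{3}{2} e_{23})*r = \frac{27}{8} + \frac{21}{2} e_{12} - \frac{3}{2} e_{13} + 3 e_{23}.
Sum: \frac{51}{8} + \frac{61}{12} e_{12} - \frac{7}{3} e_{13} + \frac{109}{6} e_{23}; translating back through the correspondence:
Answer: \frac{51}{8} + \frac{109}{6}i - \frac{7}{3}j + \frac{61}{12}k


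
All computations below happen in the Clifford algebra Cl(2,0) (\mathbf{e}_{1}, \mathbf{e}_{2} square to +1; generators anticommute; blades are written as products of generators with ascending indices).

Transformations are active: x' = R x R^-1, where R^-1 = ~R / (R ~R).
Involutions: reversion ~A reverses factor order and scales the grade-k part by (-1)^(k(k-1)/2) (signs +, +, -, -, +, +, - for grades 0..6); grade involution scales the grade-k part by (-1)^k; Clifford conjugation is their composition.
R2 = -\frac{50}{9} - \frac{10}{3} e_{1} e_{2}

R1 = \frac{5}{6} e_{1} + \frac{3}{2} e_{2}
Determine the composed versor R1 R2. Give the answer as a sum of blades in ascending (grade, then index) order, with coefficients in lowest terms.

Distribute over the terms of R1 (each basis-blade product reordered to ascending indices, repeated generators contracted through their squares):
(\frac{5}{6} e_{1}) R2 = -\frac{125}{27} e_{1} - \frac{25}{9} e_{2}
(\frac{3}{2} e_{2}) R2 = 5 e_{1} - \frac{25}{3} e_{2}
Summing the partial products and collecting blades:
Answer: \frac{10}{27} e_{1} - \frac{100}{9} e_{2}


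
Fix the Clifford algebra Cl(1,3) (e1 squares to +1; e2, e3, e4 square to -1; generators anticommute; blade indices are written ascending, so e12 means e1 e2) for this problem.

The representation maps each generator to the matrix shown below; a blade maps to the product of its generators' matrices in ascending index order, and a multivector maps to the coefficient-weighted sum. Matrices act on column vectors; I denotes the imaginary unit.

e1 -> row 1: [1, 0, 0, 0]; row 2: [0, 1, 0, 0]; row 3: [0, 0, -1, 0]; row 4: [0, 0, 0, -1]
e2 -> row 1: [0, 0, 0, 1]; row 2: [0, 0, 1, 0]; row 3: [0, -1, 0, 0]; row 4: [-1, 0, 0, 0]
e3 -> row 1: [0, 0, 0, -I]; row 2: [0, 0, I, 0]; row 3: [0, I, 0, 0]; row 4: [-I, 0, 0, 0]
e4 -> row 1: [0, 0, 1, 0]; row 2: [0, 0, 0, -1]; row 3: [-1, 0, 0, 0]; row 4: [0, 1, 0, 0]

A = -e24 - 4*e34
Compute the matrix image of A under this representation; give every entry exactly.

Bivector images (products of the table entries): rho(e24) = rho(e2)rho(e4) = row 1: [0, 1, 0, 0]; row 2: [-1, 0, 0, 0]; row 3: [0, 0, 0, 1]; row 4: [0, 0, -1, 0]; rho(e34) = rho(e3)rho(e4) = row 1: [0, -I, 0, 0]; row 2: [-I, 0, 0, 0]; row 3: [0, 0, 0, -I]; row 4: [0, 0, -I, 0].
M = (-1)*rho(e24) + (-4)*rho(e34), summed entrywise:
Answer: row 1: [0, -1 + 4*I, 0, 0]; row 2: [1 + 4*I, 0, 0, 0]; row 3: [0, 0, 0, -1 + 4*I]; row 4: [0, 0, 1 + 4*I, 0]


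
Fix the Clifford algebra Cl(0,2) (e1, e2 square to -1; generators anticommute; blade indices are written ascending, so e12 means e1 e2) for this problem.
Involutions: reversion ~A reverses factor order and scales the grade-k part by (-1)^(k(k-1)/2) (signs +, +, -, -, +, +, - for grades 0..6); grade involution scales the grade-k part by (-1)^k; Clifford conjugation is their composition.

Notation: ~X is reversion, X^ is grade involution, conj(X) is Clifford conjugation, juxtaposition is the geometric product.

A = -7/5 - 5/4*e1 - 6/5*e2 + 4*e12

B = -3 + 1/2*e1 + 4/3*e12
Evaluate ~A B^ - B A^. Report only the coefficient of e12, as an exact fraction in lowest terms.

first term: 1069/120 + 57/20*e1 + 109/15*e2 + 143/15*e12
second term: -211/120 - 121/20*e1 - 59/15*e2 - 199/15*e12
Answer: 114/5


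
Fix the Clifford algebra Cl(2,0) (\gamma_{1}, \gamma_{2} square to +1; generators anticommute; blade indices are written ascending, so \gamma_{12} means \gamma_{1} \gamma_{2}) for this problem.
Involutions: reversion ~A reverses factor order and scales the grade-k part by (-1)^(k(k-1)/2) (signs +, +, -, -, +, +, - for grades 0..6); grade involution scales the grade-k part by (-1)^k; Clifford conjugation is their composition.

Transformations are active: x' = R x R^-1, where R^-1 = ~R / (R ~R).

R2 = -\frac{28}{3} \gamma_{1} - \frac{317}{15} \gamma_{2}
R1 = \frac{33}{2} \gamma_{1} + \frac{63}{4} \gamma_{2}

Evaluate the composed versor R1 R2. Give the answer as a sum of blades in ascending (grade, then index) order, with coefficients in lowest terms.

Distribute over the terms of R1 (each basis-blade product reordered to ascending indices, repeated generators contracted through their squares):
(\frac{33}{2} \gamma_{1}) R2 = -154 - \frac{3487}{10} \gamma_{12}
(\frac{63}{4} \gamma_{2}) R2 = -\frac{6657}{20} + 147 \gamma_{12}
Summing the partial products and collecting blades:
Answer: -\frac{9737}{20} - \frac{2017}{10} \gamma_{12}


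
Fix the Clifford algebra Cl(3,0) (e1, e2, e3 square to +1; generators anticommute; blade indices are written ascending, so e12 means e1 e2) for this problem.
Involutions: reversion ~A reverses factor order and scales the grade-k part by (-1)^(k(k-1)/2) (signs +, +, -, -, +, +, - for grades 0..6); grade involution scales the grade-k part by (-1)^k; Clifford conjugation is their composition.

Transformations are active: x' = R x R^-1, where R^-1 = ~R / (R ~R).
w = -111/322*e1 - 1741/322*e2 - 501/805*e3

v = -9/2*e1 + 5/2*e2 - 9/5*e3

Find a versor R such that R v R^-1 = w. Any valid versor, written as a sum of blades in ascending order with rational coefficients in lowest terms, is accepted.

Since q(v) = q(w) = 1487/50, the sum R = v + w = -780/161*e1 - 468/161*e2 - 390/161*e3 does the job whenever invertible.
Answer: -780/161*e1 - 468/161*e2 - 390/161*e3


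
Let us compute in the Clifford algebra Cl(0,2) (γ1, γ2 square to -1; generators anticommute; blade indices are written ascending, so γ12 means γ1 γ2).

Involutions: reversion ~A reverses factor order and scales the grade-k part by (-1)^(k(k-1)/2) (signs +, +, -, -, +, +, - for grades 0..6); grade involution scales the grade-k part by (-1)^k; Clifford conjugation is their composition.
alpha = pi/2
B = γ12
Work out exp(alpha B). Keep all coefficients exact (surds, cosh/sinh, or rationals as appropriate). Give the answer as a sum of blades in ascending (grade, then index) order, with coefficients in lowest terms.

B^2 = (1)^2*(γ12)^2 = 1*(-1) = -1 (a basis 2-blade squares to minus the product of its generators' squares).
B^2 = -1 — circular case — the even/odd split gives cos and sin: l = 1, alpha*l = pi/2, so exp(alpha B) = cos(pi/2) + (sin(pi/2)/1)*B = 0 + (1)*B.
Answer: γ12


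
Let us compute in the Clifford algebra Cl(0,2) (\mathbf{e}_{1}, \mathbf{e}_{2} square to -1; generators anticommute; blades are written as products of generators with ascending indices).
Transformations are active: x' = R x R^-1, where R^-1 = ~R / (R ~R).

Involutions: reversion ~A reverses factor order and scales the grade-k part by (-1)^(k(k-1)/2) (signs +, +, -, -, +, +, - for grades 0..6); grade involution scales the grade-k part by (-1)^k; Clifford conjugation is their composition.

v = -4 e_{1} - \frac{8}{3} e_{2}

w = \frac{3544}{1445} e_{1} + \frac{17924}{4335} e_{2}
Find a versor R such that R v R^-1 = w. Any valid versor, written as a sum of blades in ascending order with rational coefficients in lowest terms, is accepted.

The midline construction: v and w both square to -\frac{208}{9}, so reflecting in their sum -\frac{2236}{1445} e_{1} + \frac{6364}{4335} e_{2} exchanges them.
Answer: -\frac{2236}{1445} e_{1} + \frac{6364}{4335} e_{2}


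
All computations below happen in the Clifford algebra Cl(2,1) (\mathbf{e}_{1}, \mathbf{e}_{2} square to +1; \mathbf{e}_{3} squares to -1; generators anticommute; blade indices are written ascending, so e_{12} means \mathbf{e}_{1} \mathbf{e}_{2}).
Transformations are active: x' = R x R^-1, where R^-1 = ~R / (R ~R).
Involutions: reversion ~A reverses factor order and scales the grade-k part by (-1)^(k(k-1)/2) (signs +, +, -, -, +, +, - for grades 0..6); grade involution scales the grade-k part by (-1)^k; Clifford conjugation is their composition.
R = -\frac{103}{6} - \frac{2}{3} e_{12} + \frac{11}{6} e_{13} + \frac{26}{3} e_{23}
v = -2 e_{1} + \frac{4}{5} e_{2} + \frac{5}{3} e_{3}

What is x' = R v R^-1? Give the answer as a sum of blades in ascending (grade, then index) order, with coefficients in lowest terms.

~R = -\frac{103}{6} + \frac{2}{3} e_{12} - \frac{11}{6} e_{13} - \frac{26}{3} e_{23}, and R ~R = \frac{650}{3}, so R^-1 = ~R / (\frac{650}{3}).
R v = \frac{2767}{90} e_{1} - \frac{1328}{45} e_{2} - \frac{2869}{90} e_{3} - \frac{896}{45} e_{123}
Answer: -\frac{8313}{6500} e_{1} + \frac{51764}{14625} e_{2} + \frac{8207}{2340} e_{3}


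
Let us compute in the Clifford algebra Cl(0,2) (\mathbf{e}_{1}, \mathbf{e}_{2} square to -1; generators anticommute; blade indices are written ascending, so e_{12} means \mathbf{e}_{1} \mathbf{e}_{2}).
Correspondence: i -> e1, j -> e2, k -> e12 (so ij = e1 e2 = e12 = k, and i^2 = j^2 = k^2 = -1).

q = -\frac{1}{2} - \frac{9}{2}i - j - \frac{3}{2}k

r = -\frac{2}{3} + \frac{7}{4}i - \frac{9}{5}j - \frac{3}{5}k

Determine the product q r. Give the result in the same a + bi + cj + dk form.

In blades: q = -\frac{1}{2} - \frac{9}{2} e_{1} - e_{2} - \frac{3}{2} e_{12}, r = -\frac{2}{3} + \frac{7}{4} e_{1} - \frac{9}{5} e_{2} - \frac{3}{5} e_{12}.
Distribute q over r term by term (generator squares from the signature, products reordered to ascending indices): (-\frac{1}{2})*r = \frac{1}{3} - \frac{7}{8} e_{1} + \frac{9}{10} e_{2} + \frac{3}{10} e_{12}; (-\frac{9}{2} e_{1})*r = \frac{63}{8} + 3 e_{1} - \frac{27}{10} e_{2} + \frac{81}{10} e_{12}; (-e_{2})*r = -\frac{9}{5} + \frac{3}{5} e_{1} + \frac{2}{3} e_{2} + \frac{7}{4} e_{12}; (-\frac{3}{2} e_{12})*r = -\frac{9}{10} - \frac{27}{10} e_{1} - \frac{21}{8} e_{2} + e_{12}.
Sum: \frac{661}{120} + \frac{1}{40} e_{1} - \frac{451}{120} e_{2} + \frac{223}{20} e_{12}; translating back through the correspondence:
Answer: \frac{661}{120} + \frac{1}{40}i - \frac{451}{120}j + \frac{223}{20}k


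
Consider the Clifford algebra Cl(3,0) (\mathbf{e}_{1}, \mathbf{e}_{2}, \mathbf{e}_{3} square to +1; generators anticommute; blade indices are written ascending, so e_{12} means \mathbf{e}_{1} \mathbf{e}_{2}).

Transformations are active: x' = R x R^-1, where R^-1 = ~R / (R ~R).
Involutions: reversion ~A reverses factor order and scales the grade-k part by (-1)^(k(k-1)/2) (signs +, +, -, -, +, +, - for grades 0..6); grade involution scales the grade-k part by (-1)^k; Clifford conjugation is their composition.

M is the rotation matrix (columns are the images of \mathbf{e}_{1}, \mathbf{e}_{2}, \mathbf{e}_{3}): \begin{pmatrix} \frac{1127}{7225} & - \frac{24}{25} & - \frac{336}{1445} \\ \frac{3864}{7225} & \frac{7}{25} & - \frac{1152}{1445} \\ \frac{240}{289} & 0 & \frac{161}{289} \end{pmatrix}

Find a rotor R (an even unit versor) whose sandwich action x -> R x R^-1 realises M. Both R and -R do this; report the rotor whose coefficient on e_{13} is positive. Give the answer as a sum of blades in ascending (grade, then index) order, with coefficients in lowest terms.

Method: write R = a + b12*e_{12} + b13*e_{13} + b23*e_{23} with a^2 + b12^2 + b13^2 + b23^2 = 1 (so R^-1 = ~R). Expanding the columns R e_j ~R gives tr M = 4a^2 - 1 and, from the antisymmetric part, M21 - M12 = -4a*b12, M13 - M31 = 4a*b13, M32 - M23 = -4a*b23.
Here tr M = \frac{287}{289}, so a^2 = (1 + tr M)/4 = \frac{144}{289} and a = ±\frac{12}{17}. Taking a = \frac{12}{17}: M21 - M12 = \frac{432}{289}, M13 - M31 = -\frac{1536}{1445}, M32 - M23 = \frac{1152}{1445}, giving b12 = -\frac{9}{17}, b13 = -\frac{32}{85}, b23 = -\frac{24}{85}, i.e. R = \frac{12}{17} - \frac{9}{17} e_{12} - \frac{32}{85} e_{13} - \frac{24}{85} e_{23}.
Its e_{13} coefficient is negative, so report the other preimage -R.
Answer: -\frac{12}{17} + \frac{9}{17} e_{12} + \frac{32}{85} e_{13} + \frac{24}{85} e_{23}. Uniqueness: Spin(3) -> SO(3) maps R and -R to the same rotation of trace \frac{287}{289}; fixing the sign of the e_{13} coefficient removes the ambiguity.


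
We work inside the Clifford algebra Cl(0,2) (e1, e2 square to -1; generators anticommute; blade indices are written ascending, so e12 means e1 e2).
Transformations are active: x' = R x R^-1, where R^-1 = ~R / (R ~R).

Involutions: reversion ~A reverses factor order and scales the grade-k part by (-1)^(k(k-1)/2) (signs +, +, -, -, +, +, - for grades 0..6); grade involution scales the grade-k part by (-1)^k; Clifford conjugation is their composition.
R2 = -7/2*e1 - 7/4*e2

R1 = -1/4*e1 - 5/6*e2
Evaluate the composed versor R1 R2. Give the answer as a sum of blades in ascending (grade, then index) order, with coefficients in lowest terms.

Distribute over the terms of R1 (each basis-blade product reordered to ascending indices, repeated generators contracted through their squares):
(-1/4*e1) R2 = -7/8 + 7/16*e12
(-5/6*e2) R2 = -35/24 - 35/12*e12
Summing the partial products and collecting blades:
Answer: -7/3 - 119/48*e12


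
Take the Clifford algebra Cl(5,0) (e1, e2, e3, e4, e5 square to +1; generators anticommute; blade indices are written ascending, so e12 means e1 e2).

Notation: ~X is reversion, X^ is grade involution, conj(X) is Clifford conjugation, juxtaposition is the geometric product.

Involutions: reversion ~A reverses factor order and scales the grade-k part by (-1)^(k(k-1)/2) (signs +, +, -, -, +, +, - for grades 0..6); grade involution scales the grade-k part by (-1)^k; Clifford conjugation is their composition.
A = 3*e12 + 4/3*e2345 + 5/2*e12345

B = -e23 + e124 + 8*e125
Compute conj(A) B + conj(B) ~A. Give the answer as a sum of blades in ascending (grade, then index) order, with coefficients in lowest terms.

first term: 3*e4 + 24*e5 + 3*e13 + 20*e34 - 5/2*e35 + 4/3*e45 - 32/3*e134 + 4/3*e135 - 5/2*e145
second term: 3*e4 + 24*e5 + 3*e13 - 20*e34 + 5/2*e35 - 4/3*e45 - 32/3*e134 + 4/3*e135 - 5/2*e145
Answer: 6*e4 + 48*e5 + 6*e13 - 64/3*e134 + 8/3*e135 - 5*e145


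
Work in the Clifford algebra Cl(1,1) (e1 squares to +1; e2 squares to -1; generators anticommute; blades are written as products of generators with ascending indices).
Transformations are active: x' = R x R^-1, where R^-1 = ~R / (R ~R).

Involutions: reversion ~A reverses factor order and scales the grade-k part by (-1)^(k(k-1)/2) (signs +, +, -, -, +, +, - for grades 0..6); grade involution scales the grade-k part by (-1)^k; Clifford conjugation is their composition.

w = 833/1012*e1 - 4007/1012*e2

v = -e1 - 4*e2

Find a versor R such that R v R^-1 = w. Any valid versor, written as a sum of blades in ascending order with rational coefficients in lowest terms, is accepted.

Here q(v) = q(w) = -15; the classical choice R = v + w = -179/1012*e1 - 8055/1012*e2 then realises v -> w under the sandwich.
Answer: -179/1012*e1 - 8055/1012*e2


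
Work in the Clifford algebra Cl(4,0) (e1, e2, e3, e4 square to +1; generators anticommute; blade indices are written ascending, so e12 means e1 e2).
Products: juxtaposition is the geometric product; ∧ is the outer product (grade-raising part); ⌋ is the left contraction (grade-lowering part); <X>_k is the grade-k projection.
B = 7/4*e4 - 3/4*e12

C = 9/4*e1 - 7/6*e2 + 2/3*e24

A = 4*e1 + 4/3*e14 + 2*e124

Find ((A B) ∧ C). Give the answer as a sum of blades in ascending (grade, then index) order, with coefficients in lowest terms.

step 1: 7/3*e1 - 3*e2 + 3/2*e4 + 7/2*e12 + 7*e14 - e24
step 2: 145/36*e12 - 27/8*e14 + 7/4*e24 + 269/36*e124
Answer: 145/36*e12 - 27/8*e14 + 7/4*e24 + 269/36*e124


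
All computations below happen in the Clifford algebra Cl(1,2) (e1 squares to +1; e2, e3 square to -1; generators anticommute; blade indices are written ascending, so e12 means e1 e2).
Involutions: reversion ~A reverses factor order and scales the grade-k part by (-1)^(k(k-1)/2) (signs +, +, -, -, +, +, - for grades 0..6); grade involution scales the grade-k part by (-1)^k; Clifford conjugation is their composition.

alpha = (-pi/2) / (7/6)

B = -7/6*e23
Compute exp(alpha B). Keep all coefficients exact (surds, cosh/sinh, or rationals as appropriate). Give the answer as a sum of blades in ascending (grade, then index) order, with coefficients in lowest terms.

B^2 = (-7/6)^2*(e23)^2 = 49/36*(-1) = -49/36 (a basis 2-blade squares to minus the product of its generators' squares).
B^2 = -49/36 — circular case — the even/odd split gives cos and sin: l = 7/6, alpha*l = -pi/2, so exp(alpha B) = cos(-pi/2) + (sin(-pi/2)/(7/6))*B = 0 + (-6/7)*B.
Answer: e23


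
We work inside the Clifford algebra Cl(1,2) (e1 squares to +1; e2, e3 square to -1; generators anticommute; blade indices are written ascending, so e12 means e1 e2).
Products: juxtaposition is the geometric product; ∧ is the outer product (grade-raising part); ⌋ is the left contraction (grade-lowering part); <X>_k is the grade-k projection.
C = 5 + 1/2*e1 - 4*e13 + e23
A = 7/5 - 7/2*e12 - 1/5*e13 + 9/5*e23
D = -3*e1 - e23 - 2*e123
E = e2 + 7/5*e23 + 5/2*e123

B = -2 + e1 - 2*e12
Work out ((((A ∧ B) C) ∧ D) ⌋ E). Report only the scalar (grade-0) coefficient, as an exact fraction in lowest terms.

step 1: -14/5 + 7/5*e1 + 21/5*e12 + 2/5*e13 - 18/5*e23 + 9/5*e123
step 2: -113/10 + 19/5*e1 + 51/10*e2 - 29/5*e3 + 7*e12 + 9*e13 - 31/10*e23 + 43/5*e123
step 3: 339/10*e1 + 153/10*e12 - 87/5*e13 + 113/10*e23 + 281/10*e123
step 4: -8607/100 - 113/4*e1 + 87/2*e2 + 153/4*e3 + 339/4*e23
Answer: -8607/100


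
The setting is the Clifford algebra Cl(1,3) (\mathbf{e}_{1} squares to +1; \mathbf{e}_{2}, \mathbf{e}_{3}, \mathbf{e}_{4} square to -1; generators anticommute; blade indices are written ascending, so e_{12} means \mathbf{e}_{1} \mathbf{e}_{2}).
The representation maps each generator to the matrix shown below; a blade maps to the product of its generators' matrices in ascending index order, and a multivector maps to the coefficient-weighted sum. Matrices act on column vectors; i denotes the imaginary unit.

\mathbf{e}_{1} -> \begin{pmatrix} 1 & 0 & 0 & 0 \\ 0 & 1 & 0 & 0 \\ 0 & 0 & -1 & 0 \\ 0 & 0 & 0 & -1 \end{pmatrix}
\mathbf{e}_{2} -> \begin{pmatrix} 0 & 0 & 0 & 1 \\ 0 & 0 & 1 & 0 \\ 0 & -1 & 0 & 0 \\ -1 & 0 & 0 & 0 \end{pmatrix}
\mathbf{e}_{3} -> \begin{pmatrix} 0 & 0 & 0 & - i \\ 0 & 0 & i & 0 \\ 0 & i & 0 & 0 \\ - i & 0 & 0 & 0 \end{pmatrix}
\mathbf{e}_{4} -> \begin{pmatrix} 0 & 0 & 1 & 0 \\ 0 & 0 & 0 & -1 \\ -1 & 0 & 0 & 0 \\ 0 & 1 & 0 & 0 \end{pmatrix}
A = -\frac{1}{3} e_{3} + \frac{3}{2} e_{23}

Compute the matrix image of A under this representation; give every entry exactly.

Bivector images (products of the table entries): rho(e_{23}) = rho(\mathbf{e}_{2})rho(\mathbf{e}_{3}) = \begin{pmatrix} - i & 0 & 0 & 0 \\ 0 & i & 0 & 0 \\ 0 & 0 & - i & 0 \\ 0 & 0 & 0 & i \end{pmatrix}.
M = (-\frac{1}{3})*rho(e_{3}) + (\frac{3}{2})*rho(e_{23}), summed entrywise:
Answer: \begin{pmatrix} - \frac{3 i}{2} & 0 & 0 & \frac{i}{3} \\ 0 & \frac{3 i}{2} & - \frac{i}{3} & 0 \\ 0 & - \frac{i}{3} & - \frac{3 i}{2} & 0 \\ \frac{i}{3} & 0 & 0 & \frac{3 i}{2} \end{pmatrix}


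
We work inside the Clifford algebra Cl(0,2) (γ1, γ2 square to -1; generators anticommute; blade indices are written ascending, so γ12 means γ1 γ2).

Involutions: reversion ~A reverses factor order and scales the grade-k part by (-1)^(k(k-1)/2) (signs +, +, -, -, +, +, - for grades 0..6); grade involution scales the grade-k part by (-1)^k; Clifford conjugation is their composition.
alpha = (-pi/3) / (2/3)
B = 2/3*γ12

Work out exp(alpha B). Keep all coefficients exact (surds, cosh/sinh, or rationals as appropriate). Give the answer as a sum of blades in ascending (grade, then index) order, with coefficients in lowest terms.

B^2 = (2/3)^2*(γ12)^2 = 4/9*(-1) = -4/9 (a basis 2-blade squares to minus the product of its generators' squares).
B^2 = -4/9 — the negative square puts this in the circular regime; l = 2/3, alpha*l = -pi/3, so exp(alpha B) = cos(-pi/3) + (sin(-pi/3)/(2/3))*B = 1/2 + (-3*sqrt(3)/4)*B.
Answer: 1/2 - sqrt(3)/2*γ12


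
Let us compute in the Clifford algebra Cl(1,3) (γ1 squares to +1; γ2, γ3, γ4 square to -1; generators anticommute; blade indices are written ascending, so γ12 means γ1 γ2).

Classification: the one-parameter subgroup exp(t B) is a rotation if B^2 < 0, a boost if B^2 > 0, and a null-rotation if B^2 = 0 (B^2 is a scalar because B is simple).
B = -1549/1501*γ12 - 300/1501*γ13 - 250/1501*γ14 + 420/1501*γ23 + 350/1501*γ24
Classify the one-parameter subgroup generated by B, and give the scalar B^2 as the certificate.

B^2 term by term: the squares give (-1549/1501)^2*(γ12)^2 + (-300/1501)^2*(γ13)^2 + (-250/1501)^2*(γ14)^2 + (420/1501)^2*(γ23)^2 + (350/1501)^2*(γ24)^2 = 2399401/2253001*(+1) + 90000/2253001*(+1) + 62500/2253001*(+1) + 176400/2253001*(-1) + 122500/2253001*(-1) = 1 (each basis 2-blade squares to minus the product of its generators' squares); cross terms between blades sharing an index anticommute and cancel; the commuting (index-disjoint) pairs give grade-4 terms 2*c*c'*(blade product), which cancel blade by blade — γ1234: 210000/2253001 - 210000/2253001 = 0 — confirming B is simple. So B^2 = 1.
Answer: boost, certificate B^2 = 1. Because 1 is invariant under every versor sandwich, the classification follows from its sign alone.


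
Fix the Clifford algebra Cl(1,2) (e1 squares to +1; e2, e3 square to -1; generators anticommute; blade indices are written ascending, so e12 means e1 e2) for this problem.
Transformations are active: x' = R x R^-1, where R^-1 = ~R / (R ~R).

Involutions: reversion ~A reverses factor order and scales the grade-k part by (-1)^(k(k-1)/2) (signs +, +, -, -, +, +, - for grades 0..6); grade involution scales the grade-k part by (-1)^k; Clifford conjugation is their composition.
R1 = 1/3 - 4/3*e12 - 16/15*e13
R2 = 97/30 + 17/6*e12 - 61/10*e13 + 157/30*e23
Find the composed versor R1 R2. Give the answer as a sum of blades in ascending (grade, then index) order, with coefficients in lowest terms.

Distribute over the terms of R1 (each basis-blade product reordered to ascending indices, repeated generators contracted through their squares):
(1/3) R2 = 97/90 + 17/18*e12 - 61/30*e13 + 157/90*e23
(-4/3*e12) R2 = -34/9 - 194/45*e12 + 314/45*e13 - 122/15*e23
(-16/15*e13) R2 = 488/75 - 1256/225*e12 - 776/225*e13 - 136/45*e23
Summing the partial products and collecting blades:
Answer: 571/150 - 4027/450*e12 + 673/450*e13 - 847/90*e23


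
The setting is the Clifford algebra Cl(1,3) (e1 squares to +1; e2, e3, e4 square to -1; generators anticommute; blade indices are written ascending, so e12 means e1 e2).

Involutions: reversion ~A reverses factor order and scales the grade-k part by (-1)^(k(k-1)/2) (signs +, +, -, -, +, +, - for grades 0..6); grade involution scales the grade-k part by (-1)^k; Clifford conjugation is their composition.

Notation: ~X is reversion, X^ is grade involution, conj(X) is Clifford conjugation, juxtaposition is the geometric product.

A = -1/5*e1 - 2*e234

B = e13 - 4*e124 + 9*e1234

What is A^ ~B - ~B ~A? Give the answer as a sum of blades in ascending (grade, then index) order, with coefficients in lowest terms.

first term: -18*e1 - 1/5*e3 - 8*e13 + 4/5*e24 + 2*e124 + 9/5*e234
second term: 18*e1 - 1/5*e3 + 8*e13 - 4/5*e24 - 2*e124 + 9/5*e234
Answer: -36*e1 - 16*e13 + 8/5*e24 + 4*e124
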